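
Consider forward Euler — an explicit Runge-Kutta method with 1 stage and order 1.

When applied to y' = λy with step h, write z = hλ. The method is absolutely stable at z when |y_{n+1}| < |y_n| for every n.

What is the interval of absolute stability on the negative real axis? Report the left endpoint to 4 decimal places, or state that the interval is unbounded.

Test eqn y'=λy, z=hλ:
  order 1, 1-stage ⇒ R(z)=1+z
  (e.g. R(-0.72)=0.28000, |R|=0.28000)

Boundary: |R(x)|=1, x<0.
x=-0.72: |R|=0.2800
|R(-1.82)|=0.8200 |R(-1.74)|=0.7400 |R(-0.8)|=0.2000
Bisect:
  x_lo=-2.7758 |R|=1.7758  x_hi=-0.3234 |R|=0.6766
  mid=-1.54959 |R|=0.54959 →hi
  mid=-2.16269 |R|=1.16269 →lo
  mid=-1.85614 |R|=0.85614 →hi
  mid=-2.00941 |R|=1.00941 →lo
  mid=-1.93278 |R|=0.93278 →hi
  mid=-1.97110 |R|=0.97110 →hi
  mid=-1.99025 |R|=0.99025 →hi
  mid=-1.99983 |R|=0.99983 →hi
  mid=-2.00462 |R|=1.00462 →lo
  ...
  [-2.00013,-1.99998] ⇒ x*=-2.0000
Stable set (-2.0000, 0).

(-2.0000, 0).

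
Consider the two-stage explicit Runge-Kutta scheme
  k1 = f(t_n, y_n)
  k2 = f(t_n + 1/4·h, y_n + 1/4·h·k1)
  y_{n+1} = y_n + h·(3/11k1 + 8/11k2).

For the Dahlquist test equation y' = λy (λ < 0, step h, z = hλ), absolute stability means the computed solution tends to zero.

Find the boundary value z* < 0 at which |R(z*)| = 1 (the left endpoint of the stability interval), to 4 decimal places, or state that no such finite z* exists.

Set f=λy, z=hλ:
  k1=λy_n ⇒ h·k1=z·y_n;  k2=λ(1+1/4z)y_n ⇒ h·k2=z(1+1/4z)y_n
  y_{n+1}/y_n = 1 + 3/11z + 8/11z(1+1/4z) = 1 + z + 2/11z²
  Hence R(z) = 1 + z + 2/11z².

Solve |R(x)|<1 on ℝ⁻.
x=-0.49: |R|=0.5537
R=1: x+2/11x²=0 ⇒ x=−11/2=-5.5000; min R=1−1/(4·2/11)=-0.3750>−1
Confirm numerically:
  x=-4.943: |R|=0.49941 <1
  x=-4.314: |R|=0.06974 <1
  x=-3.686: |R|=0.21571 <1
  x=-3.581: |R|=0.24944 <1
  x=-6.088: |R|=1.65086 >1
  x=-6.036: |R|=1.58824 >1
  x=-5.702: |R|=1.20942 >1
Interval (-5.5000, 0).

z* = -5.5000.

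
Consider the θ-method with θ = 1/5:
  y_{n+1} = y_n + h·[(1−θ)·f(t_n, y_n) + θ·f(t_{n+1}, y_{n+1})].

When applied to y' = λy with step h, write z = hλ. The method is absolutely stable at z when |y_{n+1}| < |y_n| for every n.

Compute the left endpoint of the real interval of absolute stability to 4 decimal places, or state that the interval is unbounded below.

z* = -3.3333.

With y'=λy (z=hλ):
  y_{n+1} = y_n + z·[4/5·y_n + 1/5·y_{n+1}] ⇒ (1 − 1/5z)y_{n+1} = (1 + 4/5z)y_n
  R(z) = (1 + 4/5z)/(1 − 1/5z).

Need |R(x)|<1, x<0.
x=-1.18: |R|=0.0453
R=−1: 1+4/5x = −1+1/5x ⇒ -3/5x=2 ⇒ x=2/(-3/5)=-3.3333
Confirm numerically:
  x=-3.100: |R|=0.91358 <1
  x=-2.464: |R|=0.65059 <1
  x=-2.429: |R|=0.63481 <1
  x=-2.090: |R|=0.47391 <1
  x=-3.813: |R|=1.16328 >1
  x=-3.730: |R|=1.13631 >1
Interval (-3.3333, 0).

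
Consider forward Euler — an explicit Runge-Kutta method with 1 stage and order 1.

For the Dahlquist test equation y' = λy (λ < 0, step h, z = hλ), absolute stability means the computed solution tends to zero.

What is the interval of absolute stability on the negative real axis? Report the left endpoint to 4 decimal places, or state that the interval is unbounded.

(-2.0000, 0).

On y'=λy, z=hλ:
  order 1, 1-stage ⇒ R(z)=1+z
  (e.g. R(-1.21)=-0.21000, |R|=0.21000)

Need |R(x)|<1, x<0.
x=-1.21: |R|=0.2100
|R(-1.91)|=0.9100 |R(-1.37)|=0.3700 |R(-1.26)|=0.2600
Bisect:
  x_lo=-2.8502 |R|=1.8502  x_hi=-0.3438 |R|=0.6562
  mid=-1.59699 |R|=0.59699 →hi
  mid=-2.22358 |R|=1.22358 →lo
  mid=-1.91029 |R|=0.91029 →hi
  mid=-2.06694 |R|=1.06694 →lo
  mid=-1.98861 |R|=0.98861 →hi
  mid=-2.02777 |R|=1.02777 →lo
  mid=-2.00819 |R|=1.00819 →lo
  mid=-1.99840 |R|=0.99840 →hi
  mid=-2.00330 |R|=1.00330 →lo
  mid=-2.00085 |R|=1.00085 →lo
  ...
  [-2.00009,-1.99993] ⇒ x*=-2.0000
Interval (-2.0000, 0).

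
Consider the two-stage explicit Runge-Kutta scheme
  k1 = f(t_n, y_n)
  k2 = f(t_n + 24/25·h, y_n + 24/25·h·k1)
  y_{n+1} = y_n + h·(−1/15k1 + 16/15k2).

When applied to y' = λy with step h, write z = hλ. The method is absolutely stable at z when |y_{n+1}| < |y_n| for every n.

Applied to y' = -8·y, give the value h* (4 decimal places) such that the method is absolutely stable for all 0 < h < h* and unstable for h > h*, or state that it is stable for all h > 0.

(-0.9766,0); λ=-8 ⇒ h* = (125/128)/8 = 0.1221.

On y'=λy, z=hλ:
  k1=λy_n ⇒ h·k1=z·y_n;  k2=λ(1+24/25z)y_n ⇒ h·k2=z(1+24/25z)y_n
  y_{n+1}/y_n = 1 − 1/15z + 16/15z(1+24/25z) = 1 + z + 128/125z²
  ⇒ R(z) = 1 + z + 128/125z².

Find x<0 with |R(x)|<1.
x=-1.49: |R|=1.7834
R=1: x+128/125x²=0 ⇒ x=−125/128=-0.9766; min R=1−1/(4·128/125)=0.7559>−1
Confirm numerically:
  x=-0.843: |R|=0.88470 <1
  x=-0.623: |R|=0.77444 <1
  x=-0.560: |R|=0.76113 <1
  x=-0.471: |R|=0.75617 <1
  x=-1.289: |R|=1.41240 >1
  x=-1.176: |R|=1.24017 >1
Stable set (-0.9766, 0).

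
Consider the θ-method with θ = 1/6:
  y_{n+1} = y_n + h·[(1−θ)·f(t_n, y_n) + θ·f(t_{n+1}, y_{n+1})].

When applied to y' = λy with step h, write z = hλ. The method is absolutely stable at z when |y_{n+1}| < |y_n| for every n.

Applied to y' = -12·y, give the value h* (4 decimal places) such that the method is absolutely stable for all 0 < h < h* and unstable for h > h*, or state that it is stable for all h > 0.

(-3.0000,0); λ=-12 ⇒ h* = (3)/12 = 0.2500.

Test eqn y'=λy, z=hλ:
  y_{n+1} = y_n + z·[5/6·y_n + 1/6·y_{n+1}] ⇒ (1 − 1/6z)y_{n+1} = (1 + 5/6z)y_n
  R(z) = (1 + 5/6z)/(1 − 1/6z).

Solve |R(x)|<1 on ℝ⁻.
x=-0.37: |R|=0.6515
R=−1: 1+5/6x = −1+1/6x ⇒ -2/3x=2 ⇒ x=2/(-2/3)=-3.0000
Confirm numerically:
  x=-2.811: |R|=0.91420 <1
  x=-2.100: |R|=0.55556 <1
  x=-1.911: |R|=0.44937 <1
  x=-1.807: |R|=0.38875 <1
  x=-3.529: |R|=1.22206 >1
  x=-3.316: |R|=1.13568 >1
  x=-3.209: |R|=1.09078 >1
So |R|<1 on (-3.0000, 0).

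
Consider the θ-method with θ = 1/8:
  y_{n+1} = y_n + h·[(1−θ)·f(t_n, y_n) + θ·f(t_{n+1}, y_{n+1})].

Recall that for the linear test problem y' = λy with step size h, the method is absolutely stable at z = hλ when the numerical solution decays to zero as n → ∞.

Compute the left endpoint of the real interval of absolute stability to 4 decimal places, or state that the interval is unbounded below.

Test eqn y'=λy, z=hλ:
  y_{n+1} = y_n + z·[7/8·y_n + 1/8·y_{n+1}] ⇒ (1 − 1/8z)y_{n+1} = (1 + 7/8z)y_n
  Hence R(z) = (1 + 7/8z)/(1 − 1/8z).

Find x<0 with |R(x)|<1.
x=-1.2: |R|=0.0435
R=−1: 1+7/8x = −1+1/8x ⇒ -3/4x=2 ⇒ x=2/(-3/4)=-2.6667
Confirm numerically:
  x=-2.596: |R|=0.95998 <1
  x=-1.731: |R|=0.42308 <1
  x=-1.497: |R|=0.26103 <1
  x=-1.326: |R|=0.13747 <1
  x=-3.261: |R|=1.31667 >1
  x=-3.037: |R|=1.20132 >1
Stable set (-2.6667, 0).

z* = -2.6667.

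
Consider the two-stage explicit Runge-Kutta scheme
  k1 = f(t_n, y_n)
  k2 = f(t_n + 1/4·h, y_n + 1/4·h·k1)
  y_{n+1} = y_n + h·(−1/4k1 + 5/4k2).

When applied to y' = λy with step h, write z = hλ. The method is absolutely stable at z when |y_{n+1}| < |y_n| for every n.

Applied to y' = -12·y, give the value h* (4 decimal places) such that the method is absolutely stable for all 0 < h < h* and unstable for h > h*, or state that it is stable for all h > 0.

(-3.2000,0); λ=-12 ⇒ h* = (16/5)/12 = 0.2667.

On y'=λy, z=hλ:
  k1=λy_n ⇒ h·k1=z·y_n;  k2=λ(1+1/4z)y_n ⇒ h·k2=z(1+1/4z)y_n
  y_{n+1}/y_n = 1 − 1/4z + 5/4z(1+1/4z) = 1 + z + 5/16z²
  R(z) = 1 + z + 5/16z².

Solve |R(x)|<1 on ℝ⁻.
x=-1.28: |R|=0.2320
R=1: x+5/16x²=0 ⇒ x=−16/5=-3.2000; min R=1−1/(4·5/16)=0.2000>−1
Confirm numerically:
  x=-2.798: |R|=0.64850 <1
  x=-2.247: |R|=0.33082 <1
  x=-1.727: |R|=0.20504 <1
  x=-3.765: |R|=1.66476 >1
  x=-3.470: |R|=1.29278 >1
Interval (-3.2000, 0).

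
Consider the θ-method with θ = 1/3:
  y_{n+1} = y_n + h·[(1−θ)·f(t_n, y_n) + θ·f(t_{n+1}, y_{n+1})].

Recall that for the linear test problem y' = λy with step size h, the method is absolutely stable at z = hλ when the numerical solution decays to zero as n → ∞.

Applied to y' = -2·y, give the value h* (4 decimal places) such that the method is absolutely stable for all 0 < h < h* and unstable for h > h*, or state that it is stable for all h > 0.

(-6.0000,0); λ=-2 ⇒ h* = (6)/2 = 3.0000.

On y'=λy, z=hλ:
  y_{n+1} = y_n + z·[2/3·y_n + 1/3·y_{n+1}] ⇒ (1 − 1/3z)y_{n+1} = (1 + 2/3z)y_n
  ⇒ R(z) = (1 + 2/3z)/(1 − 1/3z).

Boundary: |R(x)|=1, x<0.
x=-1.19: |R|=0.1480
R=−1: 1+2/3x = −1+1/3x ⇒ -1/3x=2 ⇒ x=2/(-1/3)=-6.0000
Confirm numerically:
  x=-4.639: |R|=0.82184 <1
  x=-4.263: |R|=0.76084 <1
  x=-4.251: |R|=0.75879 <1
  x=-3.548: |R|=0.62553 <1
  x=-6.417: |R|=1.04428 >1
  x=-6.146: |R|=1.01596 >1
  x=-6.113: |R|=1.01240 >1
Interval (-6.0000, 0).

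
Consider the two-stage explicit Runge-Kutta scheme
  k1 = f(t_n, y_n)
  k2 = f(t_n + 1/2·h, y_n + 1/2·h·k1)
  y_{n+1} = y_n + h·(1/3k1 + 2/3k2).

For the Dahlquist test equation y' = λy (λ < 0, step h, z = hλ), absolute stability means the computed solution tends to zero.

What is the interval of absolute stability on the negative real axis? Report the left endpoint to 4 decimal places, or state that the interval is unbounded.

Test eqn y'=λy, z=hλ:
  k1=λy_n ⇒ h·k1=z·y_n;  k2=λ(1+1/2z)y_n ⇒ h·k2=z(1+1/2z)y_n
  y_{n+1}/y_n = 1 + 1/3z + 2/3z(1+1/2z) = 1 + z + 1/3z²
  so R(z) = 1 + z + 1/3z².

Boundary: |R(x)|=1, x<0.
x=-1.54: |R|=0.2505
R=1: x+1/3x²=0 ⇒ x=−3=-3.0000; min R=1−1/(4·1/3)=0.2500>−1
Confirm numerically:
  x=-2.846: |R|=0.85391 <1
  x=-2.300: |R|=0.46333 <1
  x=-2.224: |R|=0.42473 <1
  x=-1.847: |R|=0.29014 <1
  x=-3.435: |R|=1.49808 >1
  x=-3.188: |R|=1.19978 >1
  x=-3.058: |R|=1.05912 >1
So |R|<1 on (-3.0000, 0).

(-3.0000, 0).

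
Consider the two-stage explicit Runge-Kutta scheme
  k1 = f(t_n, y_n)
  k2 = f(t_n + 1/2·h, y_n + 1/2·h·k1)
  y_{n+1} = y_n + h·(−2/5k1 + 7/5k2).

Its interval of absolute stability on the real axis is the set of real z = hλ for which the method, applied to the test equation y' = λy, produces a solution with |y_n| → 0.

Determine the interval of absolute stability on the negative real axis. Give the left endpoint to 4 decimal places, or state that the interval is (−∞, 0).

On y'=λy, z=hλ:
  k1=λy_n ⇒ h·k1=z·y_n;  k2=λ(1+1/2z)y_n ⇒ h·k2=z(1+1/2z)y_n
  y_{n+1}/y_n = 1 − 2/5z + 7/5z(1+1/2z) = 1 + z + 7/10z²
  so R(z) = 1 + z + 7/10z².

Boundary: |R(x)|=1, x<0.
x=-0.98: |R|=0.6923
R=1: x+7/10x²=0 ⇒ x=−10/7=-1.4286; min R=1−1/(4·7/10)=0.6429>−1
Confirm numerically:
  x=-0.911: |R|=0.66994 <1
  x=-0.839: |R|=0.65374 <1
  x=-0.778: |R|=0.64570 <1
  x=-1.887: |R|=1.60554 >1
  x=-1.866: |R|=1.57137 >1
  x=-1.782: |R|=1.44087 >1
Stable set (-1.4286, 0).

z∈(-1.4286,0).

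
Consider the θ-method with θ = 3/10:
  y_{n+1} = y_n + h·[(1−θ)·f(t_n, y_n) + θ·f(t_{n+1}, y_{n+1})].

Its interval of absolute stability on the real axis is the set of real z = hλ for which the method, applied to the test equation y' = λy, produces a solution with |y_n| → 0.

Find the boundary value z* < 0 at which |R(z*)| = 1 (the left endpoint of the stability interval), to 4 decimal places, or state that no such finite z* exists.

Set f=λy, z=hλ:
  y_{n+1} = y_n + z·[7/10·y_n + 3/10·y_{n+1}] ⇒ (1 − 3/10z)y_{n+1} = (1 + 7/10z)y_n
  ⇒ R(z) = (1 + 7/10z)/(1 − 3/10z).

Need |R(x)|<1, x<0.
x=-0.61: |R|=0.4844
R=−1: 1+7/10x = −1+3/10x ⇒ -2/5x=2 ⇒ x=2/(-2/5)=-5.0000
Confirm numerically:
  x=-4.827: |R|=0.97173 <1
  x=-4.433: |R|=0.90266 <1
  x=-2.992: |R|=0.57673 <1
  x=-5.468: |R|=1.07090 >1
  x=-5.410: |R|=1.06252 >1
  x=-5.391: |R|=1.05976 >1
So |R|<1 on (-5.0000, 0).

left endpoint -5.0000.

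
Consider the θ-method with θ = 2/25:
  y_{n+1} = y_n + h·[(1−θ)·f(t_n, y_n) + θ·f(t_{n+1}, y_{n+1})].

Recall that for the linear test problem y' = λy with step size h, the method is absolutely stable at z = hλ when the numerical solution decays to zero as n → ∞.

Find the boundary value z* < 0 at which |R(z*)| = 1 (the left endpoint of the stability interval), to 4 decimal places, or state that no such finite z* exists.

left endpoint -2.3810.

With y'=λy (z=hλ):
  y_{n+1} = y_n + z·[23/25·y_n + 2/25·y_{n+1}] ⇒ (1 − 2/25z)y_{n+1} = (1 + 23/25z)y_n
  R(z) = (1 + 23/25z)/(1 − 2/25z).

Find x<0 with |R(x)|<1.
x=-1.23: |R|=0.1198
R=−1: 1+23/25x = −1+2/25x ⇒ -21/25x=2 ⇒ x=2/(-21/25)=-2.3810
Confirm numerically:
  x=-1.972: |R|=0.70329 <1
  x=-1.907: |R|=0.65458 <1
  x=-1.580: |R|=0.40270 <1
  x=-1.161: |R|=0.06233 <1
  x=-2.965: |R|=1.39654 >1
  x=-2.601: |R|=1.15300 >1
Stable set (-2.3810, 0).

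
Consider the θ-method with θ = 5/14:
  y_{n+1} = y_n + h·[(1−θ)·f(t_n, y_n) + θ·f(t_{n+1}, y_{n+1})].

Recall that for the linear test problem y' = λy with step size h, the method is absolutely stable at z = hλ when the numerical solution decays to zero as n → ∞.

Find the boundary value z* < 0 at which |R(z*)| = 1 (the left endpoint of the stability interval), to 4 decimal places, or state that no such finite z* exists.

left endpoint -7.0000.

Test eqn y'=λy, z=hλ:
  y_{n+1} = y_n + z·[9/14·y_n + 5/14·y_{n+1}] ⇒ (1 − 5/14z)y_{n+1} = (1 + 9/14z)y_n
  ⇒ R(z) = (1 + 9/14z)/(1 − 5/14z).

Boundary: |R(x)|=1, x<0.
x=-1.61: |R|=0.0222
R=−1: 1+9/14x = −1+5/14x ⇒ -2/7x=2 ⇒ x=2/(-2/7)=-7.0000
Confirm numerically:
  x=-6.266: |R|=0.93523 <1
  x=-5.851: |R|=0.89375 <1
  x=-5.087: |R|=0.80596 <1
  x=-3.869: |R|=0.62441 <1
  x=-7.297: |R|=1.02353 >1
  x=-7.246: |R|=1.01959 >1
  x=-7.021: |R|=1.00171 >1
Interval (-7.0000, 0).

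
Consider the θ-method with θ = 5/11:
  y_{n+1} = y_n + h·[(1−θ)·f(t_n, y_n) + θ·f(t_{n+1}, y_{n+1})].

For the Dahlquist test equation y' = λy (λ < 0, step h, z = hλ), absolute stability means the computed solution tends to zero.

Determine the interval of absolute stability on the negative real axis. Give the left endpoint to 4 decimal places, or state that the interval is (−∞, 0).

On y'=λy, z=hλ:
  y_{n+1} = y_n + z·[6/11·y_n + 5/11·y_{n+1}] ⇒ (1 − 5/11z)y_{n+1} = (1 + 6/11z)y_n
  R(z) = (1 + 6/11z)/(1 − 5/11z).

Need |R(x)|<1, x<0.
x=-0.44: |R|=0.6333
R=−1: 1+6/11x = −1+5/11x ⇒ -1/11x=2 ⇒ x=2/(-1/11)=-22.0000
Confirm numerically:
  x=-20.822: |R|=0.98977 <1
  x=-18.171: |R|=0.96241 <1
  x=-9.333: |R|=0.78033 <1
  x=-22.588: |R|=1.00474 >1
  x=-22.122: |R|=1.00100 >1
So |R|<1 on (-22.0000, 0).

z∈(-22.0000,0).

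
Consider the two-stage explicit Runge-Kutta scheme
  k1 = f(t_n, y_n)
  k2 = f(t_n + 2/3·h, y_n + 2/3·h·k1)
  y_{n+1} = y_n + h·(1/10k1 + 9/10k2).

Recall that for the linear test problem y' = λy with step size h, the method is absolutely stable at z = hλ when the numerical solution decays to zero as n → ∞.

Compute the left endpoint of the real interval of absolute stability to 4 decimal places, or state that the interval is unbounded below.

With y'=λy (z=hλ):
  k1=λy_n ⇒ h·k1=z·y_n;  k2=λ(1+2/3z)y_n ⇒ h·k2=z(1+2/3z)y_n
  y_{n+1}/y_n = 1 + 1/10z + 9/10z(1+2/3z) = 1 + z + 3/5z²
  ⇒ R(z) = 1 + z + 3/5z².

Find x<0 with |R(x)|<1.
x=-0.61: |R|=0.6133
R=1: x+3/5x²=0 ⇒ x=−5/3=-1.6667; min R=1−1/(4·3/5)=0.5833>−1
Confirm numerically:
  x=-1.266: |R|=0.69565 <1
  x=-1.135: |R|=0.63793 <1
  x=-1.100: |R|=0.62600 <1
  x=-0.720: |R|=0.59104 <1
  x=-2.002: |R|=1.40280 >1
  x=-1.822: |R|=1.16981 >1
  x=-1.795: |R|=1.13821 >1
Stable set (-1.6667, 0).

left endpoint -1.6667.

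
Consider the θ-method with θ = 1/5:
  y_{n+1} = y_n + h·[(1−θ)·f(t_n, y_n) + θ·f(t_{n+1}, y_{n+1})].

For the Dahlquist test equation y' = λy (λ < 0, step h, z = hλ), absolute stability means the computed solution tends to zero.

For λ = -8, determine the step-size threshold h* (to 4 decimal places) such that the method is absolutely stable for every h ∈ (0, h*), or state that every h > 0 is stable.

On y'=λy, z=hλ:
  y_{n+1} = y_n + z·[4/5·y_n + 1/5·y_{n+1}] ⇒ (1 − 1/5z)y_{n+1} = (1 + 4/5z)y_n
  ⇒ R(z) = (1 + 4/5z)/(1 − 1/5z).

Boundary: |R(x)|=1, x<0.
x=-0.97: |R|=0.1876
R=−1: 1+4/5x = −1+1/5x ⇒ -3/5x=2 ⇒ x=2/(-3/5)=-3.3333
Confirm numerically:
  x=-3.198: |R|=0.95048 <1
  x=-3.191: |R|=0.94787 <1
  x=-2.331: |R|=0.58982 <1
  x=-1.764: |R|=0.30396 <1
  x=-3.773: |R|=1.15035 >1
  x=-3.700: |R|=1.12644 >1
  x=-3.445: |R|=1.03967 >1
Interval (-3.3333, 0).

(-3.3333,0); λ=-8 ⇒ h* = (10/3)/8 = 0.4167.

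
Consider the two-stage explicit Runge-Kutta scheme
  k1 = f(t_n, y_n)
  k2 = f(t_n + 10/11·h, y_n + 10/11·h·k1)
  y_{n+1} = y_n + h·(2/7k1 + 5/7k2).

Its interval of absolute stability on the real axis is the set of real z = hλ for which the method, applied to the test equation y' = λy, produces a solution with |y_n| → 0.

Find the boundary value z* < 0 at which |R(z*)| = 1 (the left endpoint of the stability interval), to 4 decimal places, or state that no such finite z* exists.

z* = -1.5400.

With y'=λy (z=hλ):
  k1=λy_n ⇒ h·k1=z·y_n;  k2=λ(1+10/11z)y_n ⇒ h·k2=z(1+10/11z)y_n
  y_{n+1}/y_n = 1 + 2/7z + 5/7z(1+10/11z) = 1 + z + 50/77z²
  R(z) = 1 + z + 50/77z².

Boundary: |R(x)|=1, x<0.
x=-0.5: |R|=0.6623
R=1: x+50/77x²=0 ⇒ x=−77/50=-1.5400; min R=1−1/(4·50/77)=0.6150>−1
Confirm numerically:
  x=-1.454: |R|=0.91880 <1
  x=-1.294: |R|=0.79330 <1
  x=-0.720: |R|=0.61662 <1
  x=-1.890: |R|=1.42955 >1
  x=-1.641: |R|=1.10762 >1
  x=-1.565: |R|=1.02541 >1
So |R|<1 on (-1.5400, 0).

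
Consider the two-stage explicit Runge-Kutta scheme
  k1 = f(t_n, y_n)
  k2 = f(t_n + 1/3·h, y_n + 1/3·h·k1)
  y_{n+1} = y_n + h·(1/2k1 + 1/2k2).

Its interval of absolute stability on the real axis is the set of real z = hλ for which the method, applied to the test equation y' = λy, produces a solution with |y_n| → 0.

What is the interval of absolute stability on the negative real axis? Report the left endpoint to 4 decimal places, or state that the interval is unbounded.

z∈(-6.0000,0).

Set f=λy, z=hλ:
  k1=λy_n ⇒ h·k1=z·y_n;  k2=λ(1+1/3z)y_n ⇒ h·k2=z(1+1/3z)y_n
  y_{n+1}/y_n = 1 + 1/2z + 1/2z(1+1/3z) = 1 + z + 1/6z²
  Hence R(z) = 1 + z + 1/6z².

Boundary: |R(x)|=1, x<0.
x=-1.75: |R|=0.2396
R=1: x+1/6x²=0 ⇒ x=−6=-6.0000; min R=1−1/(4·1/6)=-0.5000>−1
Confirm numerically:
  x=-5.407: |R|=0.46561 <1
  x=-3.774: |R|=0.40015 <1
  x=-2.850: |R|=0.49625 <1
  x=-2.442: |R|=0.44811 <1
  x=-6.562: |R|=1.61464 >1
  x=-6.394: |R|=1.41987 >1
So |R|<1 on (-6.0000, 0).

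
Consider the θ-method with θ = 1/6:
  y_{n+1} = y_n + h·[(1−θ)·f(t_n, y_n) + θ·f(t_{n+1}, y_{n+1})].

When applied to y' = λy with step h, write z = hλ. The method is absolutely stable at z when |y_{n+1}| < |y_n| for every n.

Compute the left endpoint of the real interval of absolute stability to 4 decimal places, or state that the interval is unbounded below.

left endpoint -3.0000.

Set f=λy, z=hλ:
  y_{n+1} = y_n + z·[5/6·y_n + 1/6·y_{n+1}] ⇒ (1 − 1/6z)y_{n+1} = (1 + 5/6z)y_n
  R(z) = (1 + 5/6z)/(1 − 1/6z).

Find x<0 with |R(x)|<1.
x=-0.69: |R|=0.3812
R=−1: 1+5/6x = −1+1/6x ⇒ -2/3x=2 ⇒ x=2/(-2/3)=-3.0000
Confirm numerically:
  x=-2.541: |R|=0.78504 <1
  x=-2.339: |R|=0.68294 <1
  x=-1.701: |R|=0.32528 <1
  x=-1.417: |R|=0.14629 <1
  x=-3.588: |R|=1.24531 >1
  x=-3.287: |R|=1.12361 >1
  x=-3.153: |R|=1.06686 >1
Stable set (-3.0000, 0).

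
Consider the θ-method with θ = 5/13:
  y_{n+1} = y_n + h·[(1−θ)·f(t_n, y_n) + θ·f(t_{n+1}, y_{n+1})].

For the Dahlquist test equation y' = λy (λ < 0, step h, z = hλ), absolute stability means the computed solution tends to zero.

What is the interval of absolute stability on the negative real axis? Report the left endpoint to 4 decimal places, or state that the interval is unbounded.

(-8.6667, 0).

With y'=λy (z=hλ):
  y_{n+1} = y_n + z·[8/13·y_n + 5/13·y_{n+1}] ⇒ (1 − 5/13z)y_{n+1} = (1 + 8/13z)y_n
  Hence R(z) = (1 + 8/13z)/(1 − 5/13z).

Find x<0 with |R(x)|<1.
x=-0.49: |R|=0.5877
R=−1: 1+8/13x = −1+5/13x ⇒ -3/13x=2 ⇒ x=2/(-3/13)=-8.6667
Confirm numerically:
  x=-6.537: |R|=0.86015 <1
  x=-6.325: |R|=0.84258 <1
  x=-3.535: |R|=0.49813 <1
  x=-9.028: |R|=1.01864 >1
  x=-8.914: |R|=1.01289 >1
So |R|<1 on (-8.6667, 0).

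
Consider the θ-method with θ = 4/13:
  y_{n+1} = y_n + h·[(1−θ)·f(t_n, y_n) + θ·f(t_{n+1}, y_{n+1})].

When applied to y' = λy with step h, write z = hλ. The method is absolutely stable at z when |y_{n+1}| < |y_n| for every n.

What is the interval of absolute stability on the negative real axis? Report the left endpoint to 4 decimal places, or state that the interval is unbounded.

Test eqn y'=λy, z=hλ:
  y_{n+1} = y_n + z·[9/13·y_n + 4/13·y_{n+1}] ⇒ (1 − 4/13z)y_{n+1} = (1 + 9/13z)y_n
  ⇒ R(z) = (1 + 9/13z)/(1 − 4/13z).

Boundary: |R(x)|=1, x<0.
x=-1.43: |R|=0.0069
R=−1: 1+9/13x = −1+4/13x ⇒ -5/13x=2 ⇒ x=2/(-5/13)=-5.2000
Confirm numerically:
  x=-4.547: |R|=0.89531 <1
  x=-3.476: |R|=0.67960 <1
  x=-3.107: |R|=0.58845 <1
  x=-2.146: |R|=0.29253 <1
  x=-5.632: |R|=1.06080 >1
  x=-5.620: |R|=1.05919 >1
So |R|<1 on (-5.2000, 0).

z∈(-5.2000,0).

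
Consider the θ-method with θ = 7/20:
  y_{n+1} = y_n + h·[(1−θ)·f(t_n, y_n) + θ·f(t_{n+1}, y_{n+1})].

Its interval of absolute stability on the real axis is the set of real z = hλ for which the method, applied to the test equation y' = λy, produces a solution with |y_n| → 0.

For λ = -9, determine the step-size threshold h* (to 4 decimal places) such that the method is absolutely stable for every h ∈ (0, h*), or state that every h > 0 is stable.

On y'=λy, z=hλ:
  y_{n+1} = y_n + z·[13/20·y_n + 7/20·y_{n+1}] ⇒ (1 − 7/20z)y_{n+1} = (1 + 13/20z)y_n
  R(z) = (1 + 13/20z)/(1 − 7/20z).

Solve |R(x)|<1 on ℝ⁻.
x=-0.78: |R|=0.3873
R=−1: 1+13/20x = −1+7/20x ⇒ -3/10x=2 ⇒ x=2/(-3/10)=-6.6667
Confirm numerically:
  x=-6.213: |R|=0.95713 <1
  x=-5.702: |R|=0.90339 <1
  x=-4.749: |R|=0.78390 <1
  x=-4.503: |R|=0.74803 <1
  x=-6.826: |R|=1.01410 >1
  x=-6.816: |R|=1.01323 >1
So |R|<1 on (-6.6667, 0).

(-6.6667,0); λ=-9 ⇒ h* = (20/3)/9 = 0.7407.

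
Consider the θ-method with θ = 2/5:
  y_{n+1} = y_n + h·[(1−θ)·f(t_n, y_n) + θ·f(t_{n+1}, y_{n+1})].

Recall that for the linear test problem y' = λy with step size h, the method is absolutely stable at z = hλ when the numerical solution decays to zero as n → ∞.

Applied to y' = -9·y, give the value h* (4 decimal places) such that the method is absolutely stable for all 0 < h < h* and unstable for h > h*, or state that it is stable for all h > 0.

(-10.0000,0); λ=-9 ⇒ h* = (10)/9 = 1.1111.

Test eqn y'=λy, z=hλ:
  y_{n+1} = y_n + z·[3/5·y_n + 2/5·y_{n+1}] ⇒ (1 − 2/5z)y_{n+1} = (1 + 3/5z)y_n
  R(z) = (1 + 3/5z)/(1 − 2/5z).

Solve |R(x)|<1 on ℝ⁻.
x=-1.79: |R|=0.0431
R=−1: 1+3/5x = −1+2/5x ⇒ -1/5x=2 ⇒ x=2/(-1/5)=-10.0000
Confirm numerically:
  x=-8.877: |R|=0.95065 <1
  x=-6.977: |R|=0.84051 <1
  x=-6.158: |R|=0.77812 <1
  x=-4.828: |R|=0.64711 <1
  x=-10.318: |R|=1.01240 >1
  x=-10.145: |R|=1.00573 >1
  x=-10.117: |R|=1.00464 >1
So |R|<1 on (-10.0000, 0).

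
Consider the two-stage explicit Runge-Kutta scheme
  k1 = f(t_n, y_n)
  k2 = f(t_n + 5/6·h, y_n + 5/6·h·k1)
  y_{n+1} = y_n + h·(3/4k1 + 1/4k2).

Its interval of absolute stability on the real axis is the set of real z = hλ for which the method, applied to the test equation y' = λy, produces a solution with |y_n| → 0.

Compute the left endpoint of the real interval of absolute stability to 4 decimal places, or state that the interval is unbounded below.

z* = -4.8000.

Set f=λy, z=hλ:
  k1=λy_n ⇒ h·k1=z·y_n;  k2=λ(1+5/6z)y_n ⇒ h·k2=z(1+5/6z)y_n
  y_{n+1}/y_n = 1 + 3/4z + 1/4z(1+5/6z) = 1 + z + 5/24z²
  ⇒ R(z) = 1 + z + 5/24z².

Need |R(x)|<1, x<0.
x=-1.67: |R|=0.0890
R=1: x+5/24x²=0 ⇒ x=−24/5=-4.8000; min R=1−1/(4·5/24)=-0.2000>−1
Confirm numerically:
  x=-4.765: |R|=0.96526 <1
  x=-4.041: |R|=0.36102 <1
  x=-3.844: |R|=0.23440 <1
  x=-2.746: |R|=0.17506 <1
  x=-5.040: |R|=1.25200 >1
  x=-4.926: |R|=1.12931 >1
Stable set (-4.8000, 0).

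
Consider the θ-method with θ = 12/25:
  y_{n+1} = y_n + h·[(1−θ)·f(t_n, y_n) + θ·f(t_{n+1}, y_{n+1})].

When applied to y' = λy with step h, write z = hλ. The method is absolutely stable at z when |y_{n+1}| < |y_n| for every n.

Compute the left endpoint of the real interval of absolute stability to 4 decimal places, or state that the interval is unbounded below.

With y'=λy (z=hλ):
  y_{n+1} = y_n + z·[13/25·y_n + 12/25·y_{n+1}] ⇒ (1 − 12/25z)y_{n+1} = (1 + 13/25z)y_n
  so R(z) = (1 + 13/25z)/(1 − 12/25z).

Need |R(x)|<1, x<0.
x=-1.59: |R|=0.0982
R=−1: 1+13/25x = −1+12/25x ⇒ -1/25x=2 ⇒ x=2/(-1/25)=-50.0000
Confirm numerically:
  x=-33.159: |R|=0.96018 <1
  x=-21.803: |R|=0.90163 <1
  x=-21.208: |R|=0.89699 <1
  x=-50.549: |R|=1.00087 >1
  x=-50.466: |R|=1.00074 >1
  x=-50.132: |R|=1.00021 >1
So |R|<1 on (-50.0000, 0).

z* = -50.0000.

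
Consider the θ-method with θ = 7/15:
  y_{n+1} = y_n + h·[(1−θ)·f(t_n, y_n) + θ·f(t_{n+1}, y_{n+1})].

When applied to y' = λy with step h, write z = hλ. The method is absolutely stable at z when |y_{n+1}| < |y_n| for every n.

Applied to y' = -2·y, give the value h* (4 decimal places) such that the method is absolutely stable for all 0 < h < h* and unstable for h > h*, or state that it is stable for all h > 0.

Test eqn y'=λy, z=hλ:
  y_{n+1} = y_n + z·[8/15·y_n + 7/15·y_{n+1}] ⇒ (1 − 7/15z)y_{n+1} = (1 + 8/15z)y_n
  so R(z) = (1 + 8/15z)/(1 − 7/15z).

Solve |R(x)|<1 on ℝ⁻.
x=-1.76: |R|=0.0337
R=−1: 1+8/15x = −1+7/15x ⇒ -1/15x=2 ⇒ x=2/(-1/15)=-30.0000
Confirm numerically:
  x=-24.673: |R|=0.97162 <1
  x=-18.624: |R|=0.92174 <1
  x=-16.790: |R|=0.90032 <1
  x=-12.653: |R|=0.83251 <1
  x=-30.567: |R|=1.00248 >1
  x=-30.149: |R|=1.00066 >1
  x=-30.049: |R|=1.00022 >1
Interval (-30.0000, 0).

(-30.0000,0); λ=-2 ⇒ h* = (30)/2 = 15.0000.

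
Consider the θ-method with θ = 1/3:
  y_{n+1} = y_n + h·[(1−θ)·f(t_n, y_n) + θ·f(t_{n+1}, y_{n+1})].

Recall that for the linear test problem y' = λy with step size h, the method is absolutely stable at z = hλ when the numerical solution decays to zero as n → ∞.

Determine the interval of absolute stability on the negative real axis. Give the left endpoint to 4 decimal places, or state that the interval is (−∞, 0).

z∈(-6.0000,0).

Test eqn y'=λy, z=hλ:
  y_{n+1} = y_n + z·[2/3·y_n + 1/3·y_{n+1}] ⇒ (1 − 1/3z)y_{n+1} = (1 + 2/3z)y_n
  so R(z) = (1 + 2/3z)/(1 − 1/3z).

Find x<0 with |R(x)|<1.
x=-0.58: |R|=0.5140
R=−1: 1+2/3x = −1+1/3x ⇒ -1/3x=2 ⇒ x=2/(-1/3)=-6.0000
Confirm numerically:
  x=-4.591: |R|=0.81439 <1
  x=-4.257: |R|=0.75982 <1
  x=-3.392: |R|=0.59199 <1
  x=-3.232: |R|=0.55584 <1
  x=-6.422: |R|=1.04479 >1
  x=-6.385: |R|=1.04102 >1
Stable set (-6.0000, 0).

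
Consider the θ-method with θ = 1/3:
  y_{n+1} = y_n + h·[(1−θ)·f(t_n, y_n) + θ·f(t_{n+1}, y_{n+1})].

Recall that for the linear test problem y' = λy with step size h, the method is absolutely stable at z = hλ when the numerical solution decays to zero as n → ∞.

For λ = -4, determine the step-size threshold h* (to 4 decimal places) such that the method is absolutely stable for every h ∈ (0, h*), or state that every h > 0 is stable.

Test eqn y'=λy, z=hλ:
  y_{n+1} = y_n + z·[2/3·y_n + 1/3·y_{n+1}] ⇒ (1 − 1/3z)y_{n+1} = (1 + 2/3z)y_n
  ⇒ R(z) = (1 + 2/3z)/(1 − 1/3z).

Find x<0 with |R(x)|<1.
x=-1.04: |R|=0.2277
R=−1: 1+2/3x = −1+1/3x ⇒ -1/3x=2 ⇒ x=2/(-1/3)=-6.0000
Confirm numerically:
  x=-5.032: |R|=0.87948 <1
  x=-4.146: |R|=0.74055 <1
  x=-2.815: |R|=0.45228 <1
  x=-6.488: |R|=1.05143 >1
  x=-6.113: |R|=1.01240 >1
Stable set (-6.0000, 0).

(-6.0000,0); λ=-4 ⇒ h* = (6)/4 = 1.5000.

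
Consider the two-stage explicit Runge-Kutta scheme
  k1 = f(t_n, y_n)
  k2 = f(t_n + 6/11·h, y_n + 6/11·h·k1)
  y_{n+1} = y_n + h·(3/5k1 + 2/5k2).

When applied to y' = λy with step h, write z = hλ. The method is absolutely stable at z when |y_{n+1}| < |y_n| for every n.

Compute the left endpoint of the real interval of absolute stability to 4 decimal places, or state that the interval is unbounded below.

Set f=λy, z=hλ:
  k1=λy_n ⇒ h·k1=z·y_n;  k2=λ(1+6/11z)y_n ⇒ h·k2=z(1+6/11z)y_n
  y_{n+1}/y_n = 1 + 3/5z + 2/5z(1+6/11z) = 1 + z + 12/55z²
  R(z) = 1 + z + 12/55z².

Need |R(x)|<1, x<0.
x=-0.99: |R|=0.2238
R=1: x+12/55x²=0 ⇒ x=−55/12=-4.5833; min R=1−1/(4·12/55)=-0.1458>−1
Confirm numerically:
  x=-4.529: |R|=0.94631 <1
  x=-3.851: |R|=0.38468 <1
  x=-3.038: |R|=0.02430 <1
  x=-2.186: |R|=0.14340 <1
  x=-5.108: |R|=1.58473 >1
  x=-5.092: |R|=1.56512 >1
So |R|<1 on (-4.5833, 0).

left endpoint -4.5833.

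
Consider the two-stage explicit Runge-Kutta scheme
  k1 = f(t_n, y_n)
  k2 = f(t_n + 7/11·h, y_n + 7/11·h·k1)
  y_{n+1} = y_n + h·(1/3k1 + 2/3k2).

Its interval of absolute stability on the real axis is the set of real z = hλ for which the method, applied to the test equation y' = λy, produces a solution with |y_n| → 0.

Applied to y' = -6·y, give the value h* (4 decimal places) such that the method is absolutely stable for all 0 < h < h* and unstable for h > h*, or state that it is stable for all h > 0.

(-2.3571,0); λ=-6 ⇒ h* = (33/14)/6 = 0.3929.

Set f=λy, z=hλ:
  k1=λy_n ⇒ h·k1=z·y_n;  k2=λ(1+7/11z)y_n ⇒ h·k2=z(1+7/11z)y_n
  y_{n+1}/y_n = 1 + 1/3z + 2/3z(1+7/11z) = 1 + z + 14/33z²
  R(z) = 1 + z + 14/33z².

Boundary: |R(x)|=1, x<0.
x=-1.44: |R|=0.4397
R=1: x+14/33x²=0 ⇒ x=−33/14=-2.3571; min R=1−1/(4·14/33)=0.4107>−1
Confirm numerically:
  x=-2.002: |R|=0.69837 <1
  x=-1.815: |R|=0.58255 <1
  x=-1.410: |R|=0.43344 <1
  x=-2.815: |R|=1.54679 >1
  x=-2.555: |R|=1.21447 >1
  x=-2.384: |R|=1.02716 >1
So |R|<1 on (-2.3571, 0).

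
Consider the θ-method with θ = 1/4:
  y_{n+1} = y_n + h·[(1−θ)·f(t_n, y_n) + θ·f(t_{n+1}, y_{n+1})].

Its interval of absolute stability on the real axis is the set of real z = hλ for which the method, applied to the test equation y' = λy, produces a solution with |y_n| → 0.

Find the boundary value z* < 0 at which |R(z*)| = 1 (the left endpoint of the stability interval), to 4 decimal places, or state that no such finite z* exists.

left endpoint -4.0000.

Test eqn y'=λy, z=hλ:
  y_{n+1} = y_n + z·[3/4·y_n + 1/4·y_{n+1}] ⇒ (1 − 1/4z)y_{n+1} = (1 + 3/4z)y_n
  Hence R(z) = (1 + 3/4z)/(1 − 1/4z).

Boundary: |R(x)|=1, x<0.
x=-1.58: |R|=0.1326
R=−1: 1+3/4x = −1+1/4x ⇒ -1/2x=2 ⇒ x=2/(-1/2)=-4.0000
Confirm numerically:
  x=-3.942: |R|=0.98539 <1
  x=-3.787: |R|=0.94529 <1
  x=-3.029: |R|=0.72372 <1
  x=-4.534: |R|=1.12515 >1
  x=-4.228: |R|=1.05542 >1
  x=-4.091: |R|=1.02249 >1
Stable set (-4.0000, 0).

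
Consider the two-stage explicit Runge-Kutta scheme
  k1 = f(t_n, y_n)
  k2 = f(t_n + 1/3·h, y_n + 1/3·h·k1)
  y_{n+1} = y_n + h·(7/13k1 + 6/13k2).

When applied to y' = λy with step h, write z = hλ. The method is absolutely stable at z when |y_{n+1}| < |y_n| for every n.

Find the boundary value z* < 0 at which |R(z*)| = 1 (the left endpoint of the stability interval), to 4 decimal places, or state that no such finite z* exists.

Set f=λy, z=hλ:
  k1=λy_n ⇒ h·k1=z·y_n;  k2=λ(1+1/3z)y_n ⇒ h·k2=z(1+1/3z)y_n
  y_{n+1}/y_n = 1 + 7/13z + 6/13z(1+1/3z) = 1 + z + 2/13z²
  Hence R(z) = 1 + z + 2/13z².

Find x<0 with |R(x)|<1.
x=-1.26: |R|=0.0158
R=1: x+2/13x²=0 ⇒ x=−13/2=-6.5000; min R=1−1/(4·2/13)=-0.6250>−1
Confirm numerically:
  x=-5.910: |R|=0.46355 <1
  x=-5.114: |R|=0.09046 <1
  x=-7.088: |R|=1.64119 >1
  x=-6.737: |R|=1.24564 >1
  x=-6.663: |R|=1.16709 >1
So |R|<1 on (-6.5000, 0).

left endpoint -6.5000.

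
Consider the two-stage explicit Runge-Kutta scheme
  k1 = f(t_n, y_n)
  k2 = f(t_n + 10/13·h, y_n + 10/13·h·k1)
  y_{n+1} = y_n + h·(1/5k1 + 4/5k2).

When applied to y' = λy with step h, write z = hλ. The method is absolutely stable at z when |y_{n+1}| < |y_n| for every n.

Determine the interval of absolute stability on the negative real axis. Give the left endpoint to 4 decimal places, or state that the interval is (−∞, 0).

On y'=λy, z=hλ:
  k1=λy_n ⇒ h·k1=z·y_n;  k2=λ(1+10/13z)y_n ⇒ h·k2=z(1+10/13z)y_n
  y_{n+1}/y_n = 1 + 1/5z + 4/5z(1+10/13z) = 1 + z + 8/13z²
  so R(z) = 1 + z + 8/13z².

Need |R(x)|<1, x<0.
x=-1.69: |R|=1.0676
R=1: x+8/13x²=0 ⇒ x=−13/8=-1.6250; min R=1−1/(4·8/13)=0.5938>−1
Confirm numerically:
  x=-1.387: |R|=0.79686 <1
  x=-1.248: |R|=0.71046 <1
  x=-1.026: |R|=0.62180 <1
  x=-0.885: |R|=0.59698 <1
  x=-2.211: |R|=1.79732 >1
  x=-2.084: |R|=1.58865 >1
So |R|<1 on (-1.6250, 0).

z∈(-1.6250,0).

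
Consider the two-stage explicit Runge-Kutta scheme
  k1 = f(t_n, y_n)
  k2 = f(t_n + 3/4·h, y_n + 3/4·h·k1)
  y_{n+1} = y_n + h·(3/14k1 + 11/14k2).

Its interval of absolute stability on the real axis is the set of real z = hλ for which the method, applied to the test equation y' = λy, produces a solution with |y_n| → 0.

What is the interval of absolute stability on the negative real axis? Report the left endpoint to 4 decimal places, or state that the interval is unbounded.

z∈(-1.6970,0).

Test eqn y'=λy, z=hλ:
  k1=λy_n ⇒ h·k1=z·y_n;  k2=λ(1+3/4z)y_n ⇒ h·k2=z(1+3/4z)y_n
  y_{n+1}/y_n = 1 + 3/14z + 11/14z(1+3/4z) = 1 + z + 33/56z²
  R(z) = 1 + z + 33/56z².

Find x<0 with |R(x)|<1.
x=-1.25: |R|=0.6708
R=1: x+33/56x²=0 ⇒ x=−56/33=-1.6970; min R=1−1/(4·33/56)=0.5758>−1
Confirm numerically:
  x=-1.233: |R|=0.66288 <1
  x=-1.172: |R|=0.63743 <1
  x=-0.910: |R|=0.57799 <1
  x=-0.760: |R|=0.58037 <1
  x=-2.030: |R|=1.39839 >1
  x=-1.962: |R|=1.30642 >1
  x=-1.943: |R|=1.28170 >1
Interval (-1.6970, 0).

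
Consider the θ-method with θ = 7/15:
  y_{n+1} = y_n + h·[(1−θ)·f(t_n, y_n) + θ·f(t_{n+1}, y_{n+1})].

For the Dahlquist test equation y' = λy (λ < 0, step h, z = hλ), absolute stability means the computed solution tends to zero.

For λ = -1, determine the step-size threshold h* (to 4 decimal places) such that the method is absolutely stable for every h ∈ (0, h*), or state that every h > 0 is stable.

On y'=λy, z=hλ:
  y_{n+1} = y_n + z·[8/15·y_n + 7/15·y_{n+1}] ⇒ (1 − 7/15z)y_{n+1} = (1 + 8/15z)y_n
  Hence R(z) = (1 + 8/15z)/(1 − 7/15z).

Boundary: |R(x)|=1, x<0.
x=-0.33: |R|=0.7140
R=−1: 1+8/15x = −1+7/15x ⇒ -1/15x=2 ⇒ x=2/(-1/15)=-30.0000
Confirm numerically:
  x=-27.453: |R|=0.98771 <1
  x=-27.428: |R|=0.98757 <1
  x=-24.306: |R|=0.96925 <1
  x=-22.986: |R|=0.96013 <1
  x=-30.173: |R|=1.00076 >1
  x=-30.166: |R|=1.00073 >1
  x=-30.064: |R|=1.00028 >1
Interval (-30.0000, 0).

(-30.0000,0); λ=-1 ⇒ h* = (30)/1 = 30.0000.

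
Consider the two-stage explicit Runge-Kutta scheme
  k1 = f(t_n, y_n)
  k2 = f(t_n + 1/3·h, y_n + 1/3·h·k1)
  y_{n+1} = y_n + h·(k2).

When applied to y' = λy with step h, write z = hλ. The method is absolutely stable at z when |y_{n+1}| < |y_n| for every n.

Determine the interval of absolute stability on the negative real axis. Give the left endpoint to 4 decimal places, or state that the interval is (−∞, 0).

(-3.0000, 0).

With y'=λy (z=hλ):
  k1=λy_n ⇒ h·k1=z·y_n;  k2=λ(1+1/3z)y_n ⇒ h·k2=z(1+1/3z)y_n
  y_{n+1}/y_n = 1 + z(1+1/3z) = 1 + z + 1/3z²
  so R(z) = 1 + z + 1/3z².

Find x<0 with |R(x)|<1.
x=-1.15: |R|=0.2908
R=1: x+1/3x²=0 ⇒ x=−3=-3.0000; min R=1−1/(4·1/3)=0.2500>−1
Confirm numerically:
  x=-2.746: |R|=0.76751 <1
  x=-2.652: |R|=0.69237 <1
  x=-2.477: |R|=0.56818 <1
  x=-1.345: |R|=0.25801 <1
  x=-3.574: |R|=1.68383 >1
  x=-3.567: |R|=1.67416 >1
So |R|<1 on (-3.0000, 0).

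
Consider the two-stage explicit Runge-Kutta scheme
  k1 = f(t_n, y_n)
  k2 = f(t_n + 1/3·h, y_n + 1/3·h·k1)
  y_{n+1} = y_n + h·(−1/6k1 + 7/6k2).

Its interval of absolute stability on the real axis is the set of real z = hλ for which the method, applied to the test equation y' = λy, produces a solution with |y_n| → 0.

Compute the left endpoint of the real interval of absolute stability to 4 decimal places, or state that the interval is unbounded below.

Test eqn y'=λy, z=hλ:
  k1=λy_n ⇒ h·k1=z·y_n;  k2=λ(1+1/3z)y_n ⇒ h·k2=z(1+1/3z)y_n
  y_{n+1}/y_n = 1 − 1/6z + 7/6z(1+1/3z) = 1 + z + 7/18z²
  R(z) = 1 + z + 7/18z².

Boundary: |R(x)|=1, x<0.
x=-1.58: |R|=0.3908
R=1: x+7/18x²=0 ⇒ x=−18/7=-2.5714; min R=1−1/(4·7/18)=0.3571>−1
Confirm numerically:
  x=-2.464: |R|=0.89706 <1
  x=-2.275: |R|=0.73774 <1
  x=-1.877: |R|=0.49311 <1
  x=-3.097: |R|=1.63299 >1
  x=-2.898: |R|=1.36805 >1
So |R|<1 on (-2.5714, 0).

left endpoint -2.5714.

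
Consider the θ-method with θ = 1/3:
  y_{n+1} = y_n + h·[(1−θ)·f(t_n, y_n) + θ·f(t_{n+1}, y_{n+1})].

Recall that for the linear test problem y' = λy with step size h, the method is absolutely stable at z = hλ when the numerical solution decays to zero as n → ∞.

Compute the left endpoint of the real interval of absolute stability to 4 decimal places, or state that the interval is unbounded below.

With y'=λy (z=hλ):
  y_{n+1} = y_n + z·[2/3·y_n + 1/3·y_{n+1}] ⇒ (1 − 1/3z)y_{n+1} = (1 + 2/3z)y_n
  ⇒ R(z) = (1 + 2/3z)/(1 − 1/3z).

Find x<0 with |R(x)|<1.
x=-0.42: |R|=0.6316
R=−1: 1+2/3x = −1+1/3x ⇒ -1/3x=2 ⇒ x=2/(-1/3)=-6.0000
Confirm numerically:
  x=-4.528: |R|=0.80446 <1
  x=-4.003: |R|=0.71484 <1
  x=-3.599: |R|=0.63616 <1
  x=-3.119: |R|=0.52917 <1
  x=-6.451: |R|=1.04772 >1
  x=-6.436: |R|=1.04621 >1
  x=-6.125: |R|=1.01370 >1
Stable set (-6.0000, 0).

z* = -6.0000.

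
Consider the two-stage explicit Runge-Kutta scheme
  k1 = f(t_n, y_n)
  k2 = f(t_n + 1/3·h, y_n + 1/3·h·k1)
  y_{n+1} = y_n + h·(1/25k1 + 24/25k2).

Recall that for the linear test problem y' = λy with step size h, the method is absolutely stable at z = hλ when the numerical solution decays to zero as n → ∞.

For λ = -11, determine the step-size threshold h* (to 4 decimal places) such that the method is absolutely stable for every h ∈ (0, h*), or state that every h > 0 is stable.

(-3.1250,0); λ=-11 ⇒ h* = (25/8)/11 = 0.2841.

On y'=λy, z=hλ:
  k1=λy_n ⇒ h·k1=z·y_n;  k2=λ(1+1/3z)y_n ⇒ h·k2=z(1+1/3z)y_n
  y_{n+1}/y_n = 1 + 1/25z + 24/25z(1+1/3z) = 1 + z + 8/25z²
  so R(z) = 1 + z + 8/25z².

Need |R(x)|<1, x<0.
x=-1.56: |R|=0.2188
R=1: x+8/25x²=0 ⇒ x=−25/8=-3.1250; min R=1−1/(4·8/25)=0.2188>−1
Confirm numerically:
  x=-2.957: |R|=0.84103 <1
  x=-2.483: |R|=0.48989 <1
  x=-2.426: |R|=0.45735 <1
  x=-2.107: |R|=0.31362 <1
  x=-3.554: |R|=1.48789 >1
  x=-3.152: |R|=1.02723 >1
So |R|<1 on (-3.1250, 0).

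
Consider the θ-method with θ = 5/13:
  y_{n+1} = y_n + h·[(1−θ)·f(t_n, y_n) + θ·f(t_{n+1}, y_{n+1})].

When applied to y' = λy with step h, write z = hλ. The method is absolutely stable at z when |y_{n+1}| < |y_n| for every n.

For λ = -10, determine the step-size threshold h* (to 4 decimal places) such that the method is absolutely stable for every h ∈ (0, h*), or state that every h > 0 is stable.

(-8.6667,0); λ=-10 ⇒ h* = (26/3)/10 = 0.8667.

Set f=λy, z=hλ:
  y_{n+1} = y_n + z·[8/13·y_n + 5/13·y_{n+1}] ⇒ (1 − 5/13z)y_{n+1} = (1 + 8/13z)y_n
  so R(z) = (1 + 8/13z)/(1 − 5/13z).

Need |R(x)|<1, x<0.
x=-1.73: |R|=0.0388
R=−1: 1+8/13x = −1+5/13x ⇒ -3/13x=2 ⇒ x=2/(-3/13)=-8.6667
Confirm numerically:
  x=-6.954: |R|=0.89244 <1
  x=-6.953: |R|=0.89237 <1
  x=-6.572: |R|=0.86297 <1
  x=-4.929: |R|=0.70214 <1
  x=-9.155: |R|=1.02493 >1
  x=-8.689: |R|=1.00119 >1
Interval (-8.6667, 0).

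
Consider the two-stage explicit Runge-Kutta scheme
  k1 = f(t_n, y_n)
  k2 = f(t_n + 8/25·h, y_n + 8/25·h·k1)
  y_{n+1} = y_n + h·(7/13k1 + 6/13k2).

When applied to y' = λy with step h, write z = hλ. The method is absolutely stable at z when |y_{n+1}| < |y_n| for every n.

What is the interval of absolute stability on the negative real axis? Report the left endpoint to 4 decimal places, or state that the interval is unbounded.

With y'=λy (z=hλ):
  k1=λy_n ⇒ h·k1=z·y_n;  k2=λ(1+8/25z)y_n ⇒ h·k2=z(1+8/25z)y_n
  y_{n+1}/y_n = 1 + 7/13z + 6/13z(1+8/25z) = 1 + z + 48/325z²
  Hence R(z) = 1 + z + 48/325z².

Need |R(x)|<1, x<0.
x=-1.35: |R|=0.0808
R=1: x+48/325x²=0 ⇒ x=−325/48=-6.7708; min R=1−1/(4·48/325)=-0.6927>−1
Confirm numerically:
  x=-6.708: |R|=0.93775 <1
  x=-5.807: |R|=0.17337 <1
  x=-5.154: |R|=0.23074 <1
  x=-7.050: |R|=1.29068 >1
  x=-6.837: |R|=1.06681 >1
  x=-6.815: |R|=1.04445 >1
So |R|<1 on (-6.7708, 0).

(-6.7708, 0).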